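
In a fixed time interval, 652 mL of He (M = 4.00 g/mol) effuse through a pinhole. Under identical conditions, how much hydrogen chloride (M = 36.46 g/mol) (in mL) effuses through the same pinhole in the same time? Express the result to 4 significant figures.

216.0 mL

From Graham's law, rate_HCl/rate_He = √(M_He/M_HCl) = √(4.00/36.46) = √0.1097 = 0.3312.
So the volume for HCl is 652 × 0.3312 = 216.0 mL.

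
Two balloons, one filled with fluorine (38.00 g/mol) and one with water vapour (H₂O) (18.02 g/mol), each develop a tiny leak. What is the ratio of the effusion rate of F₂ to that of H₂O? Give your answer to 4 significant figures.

Graham's law gives rate_F₂/rate_H₂O = √(M_H₂O/M_F₂) = √(18.02/38.00) = √0.4742 = 0.6886.

0.6886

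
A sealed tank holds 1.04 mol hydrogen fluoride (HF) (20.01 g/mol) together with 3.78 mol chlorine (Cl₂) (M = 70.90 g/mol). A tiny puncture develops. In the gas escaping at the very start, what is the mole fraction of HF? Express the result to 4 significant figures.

Effusion rate of each component ∝ n_i/√M_i (partial pressure × 1/√M).
x_HF(eff) = (n_HF/√M_HF) / (n_HF/√M_HF + n_Cl₂/√M_Cl₂)
= (1.04/√20.01) / (1.04/√20.01 + 3.78/√70.90) = 0.2325/(0.2325 + 0.4489) = 0.3412.

0.3412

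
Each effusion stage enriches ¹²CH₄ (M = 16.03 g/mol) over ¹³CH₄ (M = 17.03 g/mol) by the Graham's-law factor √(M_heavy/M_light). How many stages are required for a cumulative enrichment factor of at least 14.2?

88

With α = √(17.03/16.03) per stage, ln α = ½ ln(1.06238) = 0.03026.
Need α^N ≥ 14.2 ⇒ N ≥ ln(14.2) / ln α = 2.653 / 0.03026 = 87.69.
Minimum whole number of stages: N = 88.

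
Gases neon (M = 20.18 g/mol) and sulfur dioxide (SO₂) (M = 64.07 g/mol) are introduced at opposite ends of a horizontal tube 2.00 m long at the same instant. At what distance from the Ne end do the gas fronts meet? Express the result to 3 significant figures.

1.28 m

In equal time, each gas travels a distance ∝ its rate ∝ 1/√M, so d_Ne/d_SO₂ = √(M_SO₂/M_Ne) = √(64.07/20.18) = 1.782.
With d_Ne + d_SO₂ = 2.00 m, d_SO₂ = 2.00/(1 + 1.782) = 0.7190 m.
d_Ne = 2.00 − 0.7190 = 1.28 m.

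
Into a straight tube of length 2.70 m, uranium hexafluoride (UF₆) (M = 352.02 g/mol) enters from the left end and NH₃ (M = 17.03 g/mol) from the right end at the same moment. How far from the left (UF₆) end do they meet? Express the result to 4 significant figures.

0.4868 m

Distances travelled in equal time are proportional to diffusion rates, so d_UF₆/d_NH₃ = √(M_NH₃/M_UF₆) = √(17.03/352.02) = 0.2199.
With d_UF₆ + d_NH₃ = 2.70 m, d_NH₃ = 2.70/(1 + 0.2199) = 2.213 m.
d_UF₆ = 2.70 − 2.213 = 0.4868 m.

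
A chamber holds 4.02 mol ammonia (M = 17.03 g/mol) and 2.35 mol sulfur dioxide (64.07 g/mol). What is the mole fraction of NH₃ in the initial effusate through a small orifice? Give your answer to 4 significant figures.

0.7684

Each component's effusion rate ∝ (its partial pressure)·(1/√M) ∝ n_i/√M_i.
So x_NH₃ in the escaping gas = (n_NH₃/√M_NH₃) / Σ(n_i/√M_i)
= (4.02/√17.03) / (4.02/√17.03 + 2.35/√64.07) = 0.9741/(0.9741 + 0.2936) = 0.7684.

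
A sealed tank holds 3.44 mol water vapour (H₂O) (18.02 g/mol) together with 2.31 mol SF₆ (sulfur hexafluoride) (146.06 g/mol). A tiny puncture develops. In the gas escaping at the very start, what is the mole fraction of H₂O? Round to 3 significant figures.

The effusion rate of species i is ∝ p_i/√M_i ∝ n_i/√M_i.
x_H₂O(eff) = (n_H₂O/√M_H₂O) / (n_H₂O/√M_H₂O + n_SF₆/√M_SF₆)
= (3.44/√18.02) / (3.44/√18.02 + 2.31/√146.06) = 0.8104/(0.8104 + 0.1911) = 0.809.

0.809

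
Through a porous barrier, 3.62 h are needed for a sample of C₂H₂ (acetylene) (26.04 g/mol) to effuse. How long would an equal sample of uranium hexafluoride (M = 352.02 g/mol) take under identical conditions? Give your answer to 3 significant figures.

13.3 h

From Graham's law, t_UF₆/t_C₂H₂ = √(M_UF₆/M_C₂H₂) = √(352.02/26.04) = √13.52 = 3.677.
So the time for UF₆ is 3.62 × 3.677 = 13.3 h.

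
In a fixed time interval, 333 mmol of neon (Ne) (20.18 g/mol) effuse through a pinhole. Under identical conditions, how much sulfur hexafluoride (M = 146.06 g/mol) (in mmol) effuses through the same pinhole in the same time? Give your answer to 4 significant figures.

By Graham's law, rate_SF₆/rate_Ne = √(M_Ne/M_SF₆) = √(20.18/146.06) = √0.1382 = 0.3717.
So the amount for SF₆ is 333 × 0.3717 = 123.8 mmol.

123.8 mmol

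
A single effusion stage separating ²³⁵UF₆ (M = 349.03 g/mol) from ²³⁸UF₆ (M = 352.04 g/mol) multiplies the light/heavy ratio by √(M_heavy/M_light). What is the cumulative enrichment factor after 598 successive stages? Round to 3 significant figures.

The single-stage factor is √(M_heavy/M_light), so 598 stages give [√(352.04/349.03)]^598 = (352.04/349.03)^(598/2).
= 1.00862^299 = 13.0.

13.0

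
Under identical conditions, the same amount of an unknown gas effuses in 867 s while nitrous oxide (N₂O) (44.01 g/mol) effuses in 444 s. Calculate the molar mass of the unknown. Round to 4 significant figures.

From Graham's law, t_X/t_N₂O = √(M_X/M_N₂O).
867/444 = 1.953 = √(M_X/44.01)
M_X = 44.01 × 1.953² = 44.01 × 3.813 = 167.8 g/mol

167.8 g/mol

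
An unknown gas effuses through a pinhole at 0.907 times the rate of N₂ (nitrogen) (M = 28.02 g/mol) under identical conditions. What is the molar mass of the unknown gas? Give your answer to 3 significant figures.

From Graham's law, rate_X/rate_N₂ = √(M_N₂/M_X).
0.907 = √(28.02/M_X)
M_X = 28.02 / 0.907² = 28.02 / 0.8226 = 34.1 g/mol

34.1 g/mol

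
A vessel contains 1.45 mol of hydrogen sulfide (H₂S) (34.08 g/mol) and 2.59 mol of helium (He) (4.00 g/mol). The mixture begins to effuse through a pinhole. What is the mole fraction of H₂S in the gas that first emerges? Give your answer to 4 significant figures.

Each component's effusion rate ∝ (its partial pressure)·(1/√M) ∝ n_i/√M_i.
x_H₂S(eff) = (n_H₂S/√M_H₂S) / (n_H₂S/√M_H₂S + n_He/√M_He)
= (1.45/√34.08) / (1.45/√34.08 + 2.59/√4.00) = 0.2484/(0.2484 + 1.295) = 0.1609.

0.1609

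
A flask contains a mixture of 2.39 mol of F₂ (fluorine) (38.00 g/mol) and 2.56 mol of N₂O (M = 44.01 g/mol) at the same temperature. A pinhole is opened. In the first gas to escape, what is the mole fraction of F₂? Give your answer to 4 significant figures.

0.5012

The effusion rate of species i is ∝ p_i/√M_i ∝ n_i/√M_i.
Mole fraction of F₂ in the effusate = (n_F₂/√M_F₂) / (n_F₂/√M_F₂ + n_N₂O/√M_N₂O)
= (2.39/√38.00) / (2.39/√38.00 + 2.56/√44.01) = 0.3877/(0.3877 + 0.3859) = 0.5012.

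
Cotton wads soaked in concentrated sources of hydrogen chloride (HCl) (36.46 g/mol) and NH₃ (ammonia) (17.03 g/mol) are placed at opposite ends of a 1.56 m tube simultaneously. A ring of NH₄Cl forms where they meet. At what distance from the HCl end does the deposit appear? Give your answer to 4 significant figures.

0.6333 m

Graham's law gives d_HCl/d_NH₃ = rate_HCl/rate_NH₃ = √(M_NH₃/M_HCl) = √(17.03/36.46) = 0.6834.
With d_HCl + d_NH₃ = 1.56 m, d_NH₃ = 1.56/(1 + 0.6834) = 0.9267 m.
d_HCl = 1.56 − 0.9267 = 0.6333 m.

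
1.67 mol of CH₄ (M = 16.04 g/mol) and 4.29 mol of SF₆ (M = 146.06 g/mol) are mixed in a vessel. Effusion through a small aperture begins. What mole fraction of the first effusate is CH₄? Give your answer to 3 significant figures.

Effusion rate of each component ∝ n_i/√M_i (partial pressure × 1/√M).
Mole fraction of CH₄ in the effusate = (n_CH₄/√M_CH₄) / (n_CH₄/√M_CH₄ + n_SF₆/√M_SF₆)
= (1.67/√16.04) / (1.67/√16.04 + 4.29/√146.06) = 0.4170/(0.4170 + 0.3550) = 0.540.

0.540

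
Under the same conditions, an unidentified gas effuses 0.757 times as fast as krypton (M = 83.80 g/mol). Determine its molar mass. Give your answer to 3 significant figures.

Using Graham's law: rate_X/rate_Kr = √(M_Kr/M_X).
0.757 = √(83.80/M_X)
M_X = 83.80 / 0.757² = 83.80 / 0.5730 = 146 g/mol

146 g/mol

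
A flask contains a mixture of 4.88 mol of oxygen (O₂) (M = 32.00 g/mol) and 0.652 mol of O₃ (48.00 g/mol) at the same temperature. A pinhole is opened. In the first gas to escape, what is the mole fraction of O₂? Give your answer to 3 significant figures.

The effusion rate of species i is ∝ p_i/√M_i ∝ n_i/√M_i.
Mole fraction of O₂ in the effusate = (n_O₂/√M_O₂) / (n_O₂/√M_O₂ + n_O₃/√M_O₃)
= (4.88/√32.00) / (4.88/√32.00 + 0.652/√48.00) = 0.8627/(0.8627 + 0.09411) = 0.902.

0.902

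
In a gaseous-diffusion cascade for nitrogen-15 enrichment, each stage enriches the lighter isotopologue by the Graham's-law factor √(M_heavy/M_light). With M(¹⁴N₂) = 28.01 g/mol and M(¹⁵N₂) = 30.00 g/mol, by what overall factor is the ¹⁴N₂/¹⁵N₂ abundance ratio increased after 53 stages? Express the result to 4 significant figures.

6.165

After 53 stages the ratio has grown by (√(30.00/28.01))^53 = (30.00/28.01)^(53/2).
= 1.07105^(53/2) = 6.165.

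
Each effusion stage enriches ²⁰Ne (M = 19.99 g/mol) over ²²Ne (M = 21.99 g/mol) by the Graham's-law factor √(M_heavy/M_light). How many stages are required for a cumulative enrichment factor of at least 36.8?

Single-stage factor α = √(21.99/19.99), so ln α = ½ ln(1.10005) = 0.04768.
Need α^N ≥ 36.8 ⇒ N ≥ ln(36.8) / ln α = 3.605 / 0.04768 = 75.62.
Minimum whole number of stages: N = 76.

76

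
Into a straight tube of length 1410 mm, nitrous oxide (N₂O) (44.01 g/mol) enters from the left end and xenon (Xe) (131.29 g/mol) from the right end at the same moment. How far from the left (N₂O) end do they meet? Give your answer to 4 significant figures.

In equal time, each gas travels a distance ∝ its rate ∝ 1/√M, so d_N₂O/d_Xe = √(M_Xe/M_N₂O) = √(131.29/44.01) = 1.727.
With d_N₂O + d_Xe = 1410 mm, d_Xe = 1410/(1 + 1.727) = 517.0 mm.
d_N₂O = 1410 − 517.0 = 893.0 mm.

893.0 mm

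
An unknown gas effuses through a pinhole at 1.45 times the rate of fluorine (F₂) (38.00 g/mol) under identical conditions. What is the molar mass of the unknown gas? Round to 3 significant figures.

By Graham's law, rate_X/rate_F₂ = √(M_F₂/M_X).
1.45 = √(38.00/M_X)
M_X = 38.00 / 1.45² = 38.00 / 2.103 = 18.1 g/mol

18.1 g/mol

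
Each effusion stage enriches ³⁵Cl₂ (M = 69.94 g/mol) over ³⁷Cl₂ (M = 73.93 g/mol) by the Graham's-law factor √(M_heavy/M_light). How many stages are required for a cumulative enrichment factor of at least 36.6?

130

Single-stage factor α = √(73.93/69.94), so ln α = ½ ln(1.05705) = 0.02774.
Need α^N ≥ 36.6 ⇒ N ≥ ln(36.6) / ln α = 3.600 / 0.02774 = 129.78.
Minimum whole number of stages: N = 130.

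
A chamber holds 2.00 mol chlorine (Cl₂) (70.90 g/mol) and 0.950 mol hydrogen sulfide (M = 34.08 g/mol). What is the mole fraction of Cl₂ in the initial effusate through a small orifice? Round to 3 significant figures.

Each component's effusion rate ∝ (its partial pressure)·(1/√M) ∝ n_i/√M_i.
x_Cl₂(eff) = (n_Cl₂/√M_Cl₂) / (n_Cl₂/√M_Cl₂ + n_H₂S/√M_H₂S)
= (2.00/√70.90) / (2.00/√70.90 + 0.950/√34.08) = 0.2375/(0.2375 + 0.1627) = 0.593.

0.593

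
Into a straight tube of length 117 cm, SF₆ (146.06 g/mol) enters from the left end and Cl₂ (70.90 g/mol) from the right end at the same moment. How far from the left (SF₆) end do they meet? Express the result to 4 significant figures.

48.04 cm

In equal time, each gas travels a distance ∝ its rate ∝ 1/√M, so d_SF₆/d_Cl₂ = √(M_Cl₂/M_SF₆) = √(70.90/146.06) = 0.6967.
With d_SF₆ + d_Cl₂ = 117 cm, d_Cl₂ = 117/(1 + 0.6967) = 68.96 cm.
d_SF₆ = 117 − 68.96 = 48.04 cm.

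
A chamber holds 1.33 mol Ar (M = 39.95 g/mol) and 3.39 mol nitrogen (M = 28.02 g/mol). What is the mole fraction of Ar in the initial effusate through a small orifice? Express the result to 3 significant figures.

0.247

Rate_i ∝ x_i/√M_i (Graham's law weighted by mole fraction), so the effusate composition follows n_i/√M_i.
So x_Ar in the escaping gas = (n_Ar/√M_Ar) / Σ(n_i/√M_i)
= (1.33/√39.95) / (1.33/√39.95 + 3.39/√28.02) = 0.2104/(0.2104 + 0.6404) = 0.247.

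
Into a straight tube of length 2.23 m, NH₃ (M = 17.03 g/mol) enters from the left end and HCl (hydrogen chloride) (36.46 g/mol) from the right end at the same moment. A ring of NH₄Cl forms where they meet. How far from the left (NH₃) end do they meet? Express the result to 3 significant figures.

The fronts meet when d_NH₃ + d_HCl = L with d_NH₃/d_HCl = √(M_HCl/M_NH₃) (Graham's law). Here √(M_HCl/M_NH₃) = √(36.46/17.03) = 1.463.
With d_NH₃ + d_HCl = 2.23 m, d_HCl = 2.23/(1 + 1.463) = 0.9053 m.
d_NH₃ = 2.23 − 0.9053 = 1.32 m.

1.32 m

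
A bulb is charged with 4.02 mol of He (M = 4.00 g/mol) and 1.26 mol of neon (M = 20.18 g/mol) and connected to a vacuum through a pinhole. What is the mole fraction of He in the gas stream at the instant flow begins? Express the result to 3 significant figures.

0.878

Effusion rate of each component ∝ n_i/√M_i (partial pressure × 1/√M).
So x_He in the escaping gas = (n_He/√M_He) / Σ(n_i/√M_i)
= (4.02/√4.00) / (4.02/√4.00 + 1.26/√20.18) = 2.010/(2.010 + 0.2805) = 0.878.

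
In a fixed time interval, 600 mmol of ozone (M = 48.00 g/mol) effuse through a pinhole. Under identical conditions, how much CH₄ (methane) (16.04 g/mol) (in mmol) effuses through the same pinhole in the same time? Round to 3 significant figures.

1040 mmol

By Graham's law, rate_CH₄/rate_O₃ = √(M_O₃/M_CH₄) = √(48.00/16.04) = √2.993 = 1.730.
So the amount for CH₄ is 600 × 1.730 = 1040 mmol.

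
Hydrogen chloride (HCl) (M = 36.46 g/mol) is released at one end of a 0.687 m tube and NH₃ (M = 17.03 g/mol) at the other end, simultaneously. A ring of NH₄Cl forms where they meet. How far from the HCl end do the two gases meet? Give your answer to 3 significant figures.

0.279 m

Distances travelled in equal time are proportional to diffusion rates, so d_HCl/d_NH₃ = √(M_NH₃/M_HCl) = √(17.03/36.46) = 0.6834.
With d_HCl + d_NH₃ = 0.687 m, d_NH₃ = 0.687/(1 + 0.6834) = 0.4081 m.
d_HCl = 0.687 − 0.4081 = 0.279 m.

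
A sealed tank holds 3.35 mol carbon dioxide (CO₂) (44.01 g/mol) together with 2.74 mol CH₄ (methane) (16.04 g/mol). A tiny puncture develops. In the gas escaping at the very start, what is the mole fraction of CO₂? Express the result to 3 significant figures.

0.425

The effusion rate of species i is ∝ p_i/√M_i ∝ n_i/√M_i.
x_CO₂(eff) = (n_CO₂/√M_CO₂) / (n_CO₂/√M_CO₂ + n_CH₄/√M_CH₄)
= (3.35/√44.01) / (3.35/√44.01 + 2.74/√16.04) = 0.5050/(0.5050 + 0.6841) = 0.425.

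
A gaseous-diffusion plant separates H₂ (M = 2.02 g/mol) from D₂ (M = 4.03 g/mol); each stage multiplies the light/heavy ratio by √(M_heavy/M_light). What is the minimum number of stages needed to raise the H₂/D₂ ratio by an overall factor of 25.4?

With α = √(4.03/2.02) per stage, ln α = ½ ln(1.99505) = 0.3453.
Need α^N ≥ 25.4 ⇒ N ≥ ln(25.4) / ln α = 3.235 / 0.3453 = 9.37.
Rounding up, N = 10 stages.

10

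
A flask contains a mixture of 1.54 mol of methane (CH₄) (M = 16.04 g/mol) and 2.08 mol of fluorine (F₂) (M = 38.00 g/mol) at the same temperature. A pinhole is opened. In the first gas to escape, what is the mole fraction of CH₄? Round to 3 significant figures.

0.533

Effusion rate of each component ∝ n_i/√M_i (partial pressure × 1/√M).
Mole fraction of CH₄ in the effusate = (n_CH₄/√M_CH₄) / (n_CH₄/√M_CH₄ + n_F₂/√M_F₂)
= (1.54/√16.04) / (1.54/√16.04 + 2.08/√38.00) = 0.3845/(0.3845 + 0.3374) = 0.533.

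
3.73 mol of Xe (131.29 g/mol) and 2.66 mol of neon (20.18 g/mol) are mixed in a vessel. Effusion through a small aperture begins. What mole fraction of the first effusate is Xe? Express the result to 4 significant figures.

0.3547

Effusion rate of each component ∝ n_i/√M_i (partial pressure × 1/√M).
So x_Xe in the escaping gas = (n_Xe/√M_Xe) / Σ(n_i/√M_i)
= (3.73/√131.29) / (3.73/√131.29 + 2.66/√20.18) = 0.3255/(0.3255 + 0.5921) = 0.3547.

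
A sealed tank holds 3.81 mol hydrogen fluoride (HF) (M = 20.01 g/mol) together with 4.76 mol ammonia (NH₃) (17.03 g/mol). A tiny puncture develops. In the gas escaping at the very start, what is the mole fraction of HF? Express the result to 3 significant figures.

Rate_i ∝ x_i/√M_i (Graham's law weighted by mole fraction), so the effusate composition follows n_i/√M_i.
So x_HF in the escaping gas = (n_HF/√M_HF) / Σ(n_i/√M_i)
= (3.81/√20.01) / (3.81/√20.01 + 4.76/√17.03) = 0.8517/(0.8517 + 1.153) = 0.425.

0.425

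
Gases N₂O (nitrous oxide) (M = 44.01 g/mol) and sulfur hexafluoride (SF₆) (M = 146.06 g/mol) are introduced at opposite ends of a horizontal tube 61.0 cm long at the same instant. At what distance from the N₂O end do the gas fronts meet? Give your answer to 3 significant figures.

Distances travelled in equal time are proportional to diffusion rates, so d_N₂O/d_SF₆ = √(M_SF₆/M_N₂O) = √(146.06/44.01) = 1.822.
With d_N₂O + d_SF₆ = 61.0 cm, d_SF₆ = 61.0/(1 + 1.822) = 21.62 cm.
d_N₂O = 61.0 − 21.62 = 39.4 cm.

39.4 cm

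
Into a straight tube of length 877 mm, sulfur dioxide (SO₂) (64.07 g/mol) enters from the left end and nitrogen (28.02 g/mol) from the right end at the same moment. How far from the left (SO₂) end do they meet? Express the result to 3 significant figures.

Distances travelled in equal time are proportional to diffusion rates, so d_SO₂/d_N₂ = √(M_N₂/M_SO₂) = √(28.02/64.07) = 0.6613.
With d_SO₂ + d_N₂ = 877 mm, d_N₂ = 877/(1 + 0.6613) = 527.9 mm.
d_SO₂ = 877 − 527.9 = 349 mm.

349 mm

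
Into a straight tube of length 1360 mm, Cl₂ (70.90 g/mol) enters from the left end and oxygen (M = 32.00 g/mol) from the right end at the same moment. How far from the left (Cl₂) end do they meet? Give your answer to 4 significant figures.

546.5 mm

Distances travelled in equal time are proportional to diffusion rates, so d_Cl₂/d_O₂ = √(M_O₂/M_Cl₂) = √(32.00/70.90) = 0.6718.
With d_Cl₂ + d_O₂ = 1360 mm, d_O₂ = 1360/(1 + 0.6718) = 813.5 mm.
d_Cl₂ = 1360 − 813.5 = 546.5 mm.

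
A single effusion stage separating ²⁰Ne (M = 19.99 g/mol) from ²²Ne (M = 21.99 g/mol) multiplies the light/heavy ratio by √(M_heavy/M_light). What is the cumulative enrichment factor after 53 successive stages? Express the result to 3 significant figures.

12.5

Each stage multiplies the ratio by α = √(21.99/19.99), so after 53 stages the overall factor is α^53 = (21.99/19.99)^(53/2).
= 1.10005^(53/2) = 12.5.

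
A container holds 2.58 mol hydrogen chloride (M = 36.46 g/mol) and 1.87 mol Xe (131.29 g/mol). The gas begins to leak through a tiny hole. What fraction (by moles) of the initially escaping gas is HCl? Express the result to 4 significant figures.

Rate_i ∝ x_i/√M_i (Graham's law weighted by mole fraction), so the effusate composition follows n_i/√M_i.
x_HCl(eff) = (n_HCl/√M_HCl) / (n_HCl/√M_HCl + n_Xe/√M_Xe)
= (2.58/√36.46) / (2.58/√36.46 + 1.87/√131.29) = 0.4273/(0.4273 + 0.1632) = 0.7236.

0.7236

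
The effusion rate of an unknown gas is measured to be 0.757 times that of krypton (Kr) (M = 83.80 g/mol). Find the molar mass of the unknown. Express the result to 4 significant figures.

146.2 g/mol

Since effusion rate ∝ 1/√M, rate_X/rate_Kr = √(M_Kr/M_X).
0.757 = √(83.80/M_X)
M_X = 83.80 / 0.757² = 83.80 / 0.5730 = 146.2 g/mol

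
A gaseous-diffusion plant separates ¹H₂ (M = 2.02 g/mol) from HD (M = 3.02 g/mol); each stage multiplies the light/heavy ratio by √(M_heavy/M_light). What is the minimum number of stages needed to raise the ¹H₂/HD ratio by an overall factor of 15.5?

Single-stage factor α = √(3.02/2.02), so ln α = ½ ln(1.49505) = 0.2011.
Need α^N ≥ 15.5 ⇒ N ≥ ln(15.5) / ln α = 2.741 / 0.2011 = 13.63.
Rounding up, N = 14 stages.

14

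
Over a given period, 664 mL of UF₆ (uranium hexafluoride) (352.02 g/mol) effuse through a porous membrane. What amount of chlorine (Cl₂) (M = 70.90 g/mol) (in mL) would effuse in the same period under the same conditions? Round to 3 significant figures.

By Graham's law, rate_Cl₂/rate_UF₆ = √(M_UF₆/M_Cl₂) = √(352.02/70.90) = √4.965 = 2.228.
So the volume for Cl₂ is 664 × 2.228 = 1480 mL.

1480 mL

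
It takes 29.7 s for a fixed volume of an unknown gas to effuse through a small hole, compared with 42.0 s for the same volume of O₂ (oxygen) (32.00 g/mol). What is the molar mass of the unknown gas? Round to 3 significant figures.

16.0 g/mol

Using Graham's law: t_X/t_O₂ = √(M_X/M_O₂).
29.7/42.0 = 0.7071 = √(M_X/32.00)
M_X = 32.00 × 0.7071² = 32.00 × 0.5001 = 16.0 g/mol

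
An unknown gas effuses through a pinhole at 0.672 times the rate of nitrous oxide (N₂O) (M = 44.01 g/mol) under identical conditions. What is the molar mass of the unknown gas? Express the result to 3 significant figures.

Graham's law gives rate_X/rate_N₂O = √(M_N₂O/M_X).
0.672 = √(44.01/M_X)
M_X = 44.01 / 0.672² = 44.01 / 0.4516 = 97.5 g/mol

97.5 g/mol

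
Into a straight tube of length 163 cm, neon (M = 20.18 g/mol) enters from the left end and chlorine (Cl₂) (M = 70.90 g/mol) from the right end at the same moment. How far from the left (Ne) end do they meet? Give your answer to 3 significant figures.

106 cm

Distances travelled in equal time are proportional to diffusion rates, so d_Ne/d_Cl₂ = √(M_Cl₂/M_Ne) = √(70.90/20.18) = 1.874.
With d_Ne + d_Cl₂ = 163 cm, d_Cl₂ = 163/(1 + 1.874) = 56.71 cm.
d_Ne = 163 − 56.71 = 106 cm.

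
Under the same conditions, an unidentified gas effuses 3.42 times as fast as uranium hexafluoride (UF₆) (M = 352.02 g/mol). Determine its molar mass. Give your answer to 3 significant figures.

30.1 g/mol

By Graham's law, rate_X/rate_UF₆ = √(M_UF₆/M_X).
3.42 = √(352.02/M_X)
M_X = 352.02 / 3.42² = 352.02 / 11.70 = 30.1 g/mol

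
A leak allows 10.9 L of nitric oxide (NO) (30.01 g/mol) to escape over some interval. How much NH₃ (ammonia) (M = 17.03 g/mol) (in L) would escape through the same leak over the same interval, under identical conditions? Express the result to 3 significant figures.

From Graham's law, rate_NH₃/rate_NO = √(M_NO/M_NH₃) = √(30.01/17.03) = √1.762 = 1.327.
So the volume for NH₃ is 10.9 × 1.327 = 14.5 L.

14.5 L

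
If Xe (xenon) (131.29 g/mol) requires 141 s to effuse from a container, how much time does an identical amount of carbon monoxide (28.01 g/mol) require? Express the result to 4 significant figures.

Using Graham's law: t_CO/t_Xe = √(M_CO/M_Xe) = √(28.01/131.29) = √0.2133 = 0.4619.
So the time for CO is 141 × 0.4619 = 65.13 s.

65.13 s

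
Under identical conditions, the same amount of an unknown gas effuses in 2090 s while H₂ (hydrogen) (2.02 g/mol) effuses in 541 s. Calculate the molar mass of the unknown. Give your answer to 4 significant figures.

Using Graham's law: t_X/t_H₂ = √(M_X/M_H₂).
2090/541 = 3.863 = √(M_X/2.02)
M_X = 2.02 × 3.863² = 2.02 × 14.92 = 30.15 g/mol

30.15 g/mol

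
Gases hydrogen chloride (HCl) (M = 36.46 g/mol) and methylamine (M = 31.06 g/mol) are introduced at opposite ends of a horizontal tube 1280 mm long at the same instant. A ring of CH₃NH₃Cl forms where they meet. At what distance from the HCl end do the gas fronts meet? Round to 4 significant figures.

614.4 mm

Distances travelled in equal time are proportional to diffusion rates, so d_HCl/d_CH₃NH₂ = √(M_CH₃NH₂/M_HCl) = √(31.06/36.46) = 0.9230.
With d_HCl + d_CH₃NH₂ = 1280 mm, d_CH₃NH₂ = 1280/(1 + 0.9230) = 665.6 mm.
d_HCl = 1280 − 665.6 = 614.4 mm.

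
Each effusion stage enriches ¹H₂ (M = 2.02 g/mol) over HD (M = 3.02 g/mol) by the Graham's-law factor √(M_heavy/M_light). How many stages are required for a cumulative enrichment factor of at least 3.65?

7

Single-stage factor α = √(3.02/2.02), so ln α = ½ ln(1.49505) = 0.2011.
Need α^N ≥ 3.65 ⇒ N ≥ ln(3.65) / ln α = 1.295 / 0.2011 = 6.44.
Minimum whole number of stages: N = 7.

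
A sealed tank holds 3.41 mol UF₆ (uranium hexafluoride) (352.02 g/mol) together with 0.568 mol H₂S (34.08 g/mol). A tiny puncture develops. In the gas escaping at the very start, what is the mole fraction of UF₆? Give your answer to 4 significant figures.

0.6513

Effusion rate of each component ∝ n_i/√M_i (partial pressure × 1/√M).
So x_UF₆ in the escaping gas = (n_UF₆/√M_UF₆) / Σ(n_i/√M_i)
= (3.41/√352.02) / (3.41/√352.02 + 0.568/√34.08) = 0.1817/(0.1817 + 0.09730) = 0.6513.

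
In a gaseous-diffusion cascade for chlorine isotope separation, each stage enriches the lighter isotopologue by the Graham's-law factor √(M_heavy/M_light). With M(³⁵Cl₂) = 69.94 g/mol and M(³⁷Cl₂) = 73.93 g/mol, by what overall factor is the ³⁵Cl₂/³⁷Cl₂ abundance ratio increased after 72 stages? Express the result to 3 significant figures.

7.37

Each stage multiplies the ratio by α = √(73.93/69.94), so after 72 stages the overall factor is α^72 = (73.93/69.94)^(72/2).
= 1.05705^36 = 7.37.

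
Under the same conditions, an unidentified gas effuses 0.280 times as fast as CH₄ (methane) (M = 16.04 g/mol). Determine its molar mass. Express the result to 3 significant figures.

205 g/mol

Since effusion rate ∝ 1/√M, rate_X/rate_CH₄ = √(M_CH₄/M_X).
0.280 = √(16.04/M_X)
M_X = 16.04 / 0.280² = 16.04 / 0.07840 = 205 g/mol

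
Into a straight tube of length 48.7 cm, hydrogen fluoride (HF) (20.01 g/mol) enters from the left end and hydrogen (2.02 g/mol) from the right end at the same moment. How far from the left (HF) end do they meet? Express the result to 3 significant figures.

11.7 cm

In equal time, each gas travels a distance ∝ its rate ∝ 1/√M, so d_HF/d_H₂ = √(M_H₂/M_HF) = √(2.02/20.01) = 0.3177.
With d_HF + d_H₂ = 48.7 cm, d_H₂ = 48.7/(1 + 0.3177) = 36.96 cm.
d_HF = 48.7 − 36.96 = 11.7 cm.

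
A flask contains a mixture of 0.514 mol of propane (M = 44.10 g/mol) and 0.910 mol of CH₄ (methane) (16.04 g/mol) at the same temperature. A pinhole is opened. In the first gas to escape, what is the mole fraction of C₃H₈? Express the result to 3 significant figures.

The effusion rate of species i is ∝ p_i/√M_i ∝ n_i/√M_i.
x_C₃H₈(eff) = (n_C₃H₈/√M_C₃H₈) / (n_C₃H₈/√M_C₃H₈ + n_CH₄/√M_CH₄)
= (0.514/√44.10) / (0.514/√44.10 + 0.910/√16.04) = 0.07740/(0.07740 + 0.2272) = 0.254.

0.254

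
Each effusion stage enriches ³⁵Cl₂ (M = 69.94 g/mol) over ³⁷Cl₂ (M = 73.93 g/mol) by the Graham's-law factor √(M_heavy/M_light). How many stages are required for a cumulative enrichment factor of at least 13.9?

95

With α = √(73.93/69.94) per stage, ln α = ½ ln(1.05705) = 0.02774.
Need α^N ≥ 13.9 ⇒ N ≥ ln(13.9) / ln α = 2.632 / 0.02774 = 94.88.
Minimum whole number of stages: N = 95.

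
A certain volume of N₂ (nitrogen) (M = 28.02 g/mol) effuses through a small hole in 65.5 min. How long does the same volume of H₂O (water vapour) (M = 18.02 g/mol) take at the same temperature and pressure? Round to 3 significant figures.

From Graham's law, t_H₂O/t_N₂ = √(M_H₂O/M_N₂) = √(18.02/28.02) = √0.6431 = 0.8019.
So the time for H₂O is 65.5 × 0.8019 = 52.5 min.

52.5 min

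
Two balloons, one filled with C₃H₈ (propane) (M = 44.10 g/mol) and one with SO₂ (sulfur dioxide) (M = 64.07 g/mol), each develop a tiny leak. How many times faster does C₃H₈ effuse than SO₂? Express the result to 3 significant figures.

1.21

Using Graham's law: rate_C₃H₈/rate_SO₂ = √(M_SO₂/M_C₃H₈) = √(64.07/44.10) = √1.453 = 1.21.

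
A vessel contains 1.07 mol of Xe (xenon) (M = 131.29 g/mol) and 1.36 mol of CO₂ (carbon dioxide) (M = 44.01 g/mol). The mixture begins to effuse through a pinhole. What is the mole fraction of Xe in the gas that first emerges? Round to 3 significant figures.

0.313

Rate_i ∝ x_i/√M_i (Graham's law weighted by mole fraction), so the effusate composition follows n_i/√M_i.
So x_Xe in the escaping gas = (n_Xe/√M_Xe) / Σ(n_i/√M_i)
= (1.07/√131.29) / (1.07/√131.29 + 1.36/√44.01) = 0.09338/(0.09338 + 0.2050) = 0.313.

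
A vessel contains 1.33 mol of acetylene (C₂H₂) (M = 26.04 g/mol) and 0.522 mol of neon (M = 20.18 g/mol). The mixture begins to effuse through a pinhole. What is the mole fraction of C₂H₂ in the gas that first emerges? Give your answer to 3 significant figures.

0.692

Rate_i ∝ x_i/√M_i (Graham's law weighted by mole fraction), so the effusate composition follows n_i/√M_i.
Mole fraction of C₂H₂ in the effusate = (n_C₂H₂/√M_C₂H₂) / (n_C₂H₂/√M_C₂H₂ + n_Ne/√M_Ne)
= (1.33/√26.04) / (1.33/√26.04 + 0.522/√20.18) = 0.2606/(0.2606 + 0.1162) = 0.692.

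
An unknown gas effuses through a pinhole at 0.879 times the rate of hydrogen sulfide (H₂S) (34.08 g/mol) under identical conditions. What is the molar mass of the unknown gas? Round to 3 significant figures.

44.1 g/mol

Graham's law gives rate_X/rate_H₂S = √(M_H₂S/M_X).
0.879 = √(34.08/M_X)
M_X = 34.08 / 0.879² = 34.08 / 0.7726 = 44.1 g/mol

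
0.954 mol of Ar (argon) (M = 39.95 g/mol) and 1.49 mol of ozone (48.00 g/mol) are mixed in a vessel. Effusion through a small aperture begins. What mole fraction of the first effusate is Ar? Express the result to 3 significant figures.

Effusion rate of each component ∝ n_i/√M_i (partial pressure × 1/√M).
x_Ar(eff) = (n_Ar/√M_Ar) / (n_Ar/√M_Ar + n_O₃/√M_O₃)
= (0.954/√39.95) / (0.954/√39.95 + 1.49/√48.00) = 0.1509/(0.1509 + 0.2151) = 0.412.

0.412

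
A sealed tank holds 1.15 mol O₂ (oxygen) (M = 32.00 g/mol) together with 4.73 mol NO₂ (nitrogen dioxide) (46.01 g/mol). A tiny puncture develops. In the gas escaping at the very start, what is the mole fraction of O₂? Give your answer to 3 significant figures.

0.226

Effusion rate of each component ∝ n_i/√M_i (partial pressure × 1/√M).
So x_O₂ in the escaping gas = (n_O₂/√M_O₂) / Σ(n_i/√M_i)
= (1.15/√32.00) / (1.15/√32.00 + 4.73/√46.01) = 0.2033/(0.2033 + 0.6973) = 0.226.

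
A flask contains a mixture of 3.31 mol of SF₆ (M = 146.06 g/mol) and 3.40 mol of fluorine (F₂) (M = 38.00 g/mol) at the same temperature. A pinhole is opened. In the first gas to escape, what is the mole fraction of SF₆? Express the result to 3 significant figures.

0.332

Effusion rate of each component ∝ n_i/√M_i (partial pressure × 1/√M).
Mole fraction of SF₆ in the effusate = (n_SF₆/√M_SF₆) / (n_SF₆/√M_SF₆ + n_F₂/√M_F₂)
= (3.31/√146.06) / (3.31/√146.06 + 3.40/√38.00) = 0.2739/(0.2739 + 0.5516) = 0.332.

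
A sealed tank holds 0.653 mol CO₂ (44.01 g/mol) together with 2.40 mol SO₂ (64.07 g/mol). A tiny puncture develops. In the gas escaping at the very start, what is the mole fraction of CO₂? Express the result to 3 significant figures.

0.247

The effusion rate of species i is ∝ p_i/√M_i ∝ n_i/√M_i.
So x_CO₂ in the escaping gas = (n_CO₂/√M_CO₂) / Σ(n_i/√M_i)
= (0.653/√44.01) / (0.653/√44.01 + 2.40/√64.07) = 0.09843/(0.09843 + 0.2998) = 0.247.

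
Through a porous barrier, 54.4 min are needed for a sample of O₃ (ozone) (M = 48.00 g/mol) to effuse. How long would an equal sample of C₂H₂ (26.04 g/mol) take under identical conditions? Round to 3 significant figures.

40.1 min

By Graham's law, t_C₂H₂/t_O₃ = √(M_C₂H₂/M_O₃) = √(26.04/48.00) = √0.5425 = 0.7365.
So the time for C₂H₂ is 54.4 × 0.7365 = 40.1 min.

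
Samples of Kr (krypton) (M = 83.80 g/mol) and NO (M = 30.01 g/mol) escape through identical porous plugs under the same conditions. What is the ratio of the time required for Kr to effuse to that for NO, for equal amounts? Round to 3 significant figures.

1.67

From Graham's law, t_Kr/t_NO = √(M_Kr/M_NO) = √(83.80/30.01) = √2.792 = 1.67.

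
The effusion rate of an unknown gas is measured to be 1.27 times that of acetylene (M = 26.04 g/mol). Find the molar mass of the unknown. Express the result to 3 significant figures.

16.1 g/mol

By Graham's law, rate_X/rate_C₂H₂ = √(M_C₂H₂/M_X).
1.27 = √(26.04/M_X)
M_X = 26.04 / 1.27² = 26.04 / 1.613 = 16.1 g/mol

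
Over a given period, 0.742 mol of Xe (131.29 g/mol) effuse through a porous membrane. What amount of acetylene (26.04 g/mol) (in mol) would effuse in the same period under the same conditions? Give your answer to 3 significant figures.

From Graham's law, rate_C₂H₂/rate_Xe = √(M_Xe/M_C₂H₂) = √(131.29/26.04) = √5.042 = 2.245.
So the amount for C₂H₂ is 0.742 × 2.245 = 1.67 mol.

1.67 mol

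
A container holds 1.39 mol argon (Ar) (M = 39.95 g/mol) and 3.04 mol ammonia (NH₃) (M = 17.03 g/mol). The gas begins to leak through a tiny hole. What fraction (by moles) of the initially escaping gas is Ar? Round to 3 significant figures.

Rate_i ∝ x_i/√M_i (Graham's law weighted by mole fraction), so the effusate composition follows n_i/√M_i.
Mole fraction of Ar in the effusate = (n_Ar/√M_Ar) / (n_Ar/√M_Ar + n_NH₃/√M_NH₃)
= (1.39/√39.95) / (1.39/√39.95 + 3.04/√17.03) = 0.2199/(0.2199 + 0.7367) = 0.230.

0.230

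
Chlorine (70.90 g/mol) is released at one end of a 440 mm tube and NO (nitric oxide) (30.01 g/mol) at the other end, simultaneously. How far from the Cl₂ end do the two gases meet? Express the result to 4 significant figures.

173.4 mm

Graham's law gives d_Cl₂/d_NO = rate_Cl₂/rate_NO = √(M_NO/M_Cl₂) = √(30.01/70.90) = 0.6506.
With d_Cl₂ + d_NO = 440 mm, d_NO = 440/(1 + 0.6506) = 266.6 mm.
d_Cl₂ = 440 − 266.6 = 173.4 mm.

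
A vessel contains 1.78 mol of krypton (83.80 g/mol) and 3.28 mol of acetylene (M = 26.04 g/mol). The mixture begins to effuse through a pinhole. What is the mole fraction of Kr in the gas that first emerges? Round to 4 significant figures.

0.2323

Effusion rate of each component ∝ n_i/√M_i (partial pressure × 1/√M).
So x_Kr in the escaping gas = (n_Kr/√M_Kr) / Σ(n_i/√M_i)
= (1.78/√83.80) / (1.78/√83.80 + 3.28/√26.04) = 0.1944/(0.1944 + 0.6428) = 0.2323.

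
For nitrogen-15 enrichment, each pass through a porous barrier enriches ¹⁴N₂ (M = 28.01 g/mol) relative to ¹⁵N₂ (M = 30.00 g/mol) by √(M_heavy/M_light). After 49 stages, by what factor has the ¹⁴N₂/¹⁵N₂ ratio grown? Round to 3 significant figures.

5.37

Overall factor = α^49 with α = √(30.00/28.01), i.e. (30.00/28.01)^(49/2).
= 1.07105^(49/2) = 5.37.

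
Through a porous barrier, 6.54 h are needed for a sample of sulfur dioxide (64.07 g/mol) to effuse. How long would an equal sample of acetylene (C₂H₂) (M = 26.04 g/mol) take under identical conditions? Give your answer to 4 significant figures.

Using Graham's law: t_C₂H₂/t_SO₂ = √(M_C₂H₂/M_SO₂) = √(26.04/64.07) = √0.4064 = 0.6375.
So the time for C₂H₂ is 6.54 × 0.6375 = 4.169 h.

4.169 h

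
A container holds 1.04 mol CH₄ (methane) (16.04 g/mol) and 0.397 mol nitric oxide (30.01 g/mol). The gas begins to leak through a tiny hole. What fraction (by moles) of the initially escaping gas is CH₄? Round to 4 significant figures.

Rate_i ∝ x_i/√M_i (Graham's law weighted by mole fraction), so the effusate composition follows n_i/√M_i.
x_CH₄(eff) = (n_CH₄/√M_CH₄) / (n_CH₄/√M_CH₄ + n_NO/√M_NO)
= (1.04/√16.04) / (1.04/√16.04 + 0.397/√30.01) = 0.2597/(0.2597 + 0.07247) = 0.7818.

0.7818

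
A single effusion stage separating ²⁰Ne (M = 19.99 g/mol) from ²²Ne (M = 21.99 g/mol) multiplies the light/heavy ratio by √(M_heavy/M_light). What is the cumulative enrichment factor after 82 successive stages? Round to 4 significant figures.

49.88

Overall factor = α^82 with α = √(21.99/19.99), i.e. (21.99/19.99)^(82/2).
= 1.10005^41 = 49.88.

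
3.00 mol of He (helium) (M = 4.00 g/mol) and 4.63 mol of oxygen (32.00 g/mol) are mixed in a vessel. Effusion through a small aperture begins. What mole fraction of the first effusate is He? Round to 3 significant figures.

0.647

The effusion rate of species i is ∝ p_i/√M_i ∝ n_i/√M_i.
So x_He in the escaping gas = (n_He/√M_He) / Σ(n_i/√M_i)
= (3.00/√4.00) / (3.00/√4.00 + 4.63/√32.00) = 1.500/(1.500 + 0.8185) = 0.647.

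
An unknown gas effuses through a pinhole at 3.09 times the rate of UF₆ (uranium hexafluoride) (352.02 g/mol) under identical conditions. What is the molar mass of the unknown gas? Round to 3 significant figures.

36.9 g/mol

By Graham's law, rate_X/rate_UF₆ = √(M_UF₆/M_X).
3.09 = √(352.02/M_X)
M_X = 352.02 / 3.09² = 352.02 / 9.548 = 36.9 g/mol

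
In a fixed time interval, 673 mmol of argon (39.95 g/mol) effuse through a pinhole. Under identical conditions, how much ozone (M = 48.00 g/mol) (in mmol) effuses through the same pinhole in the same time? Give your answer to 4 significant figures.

Since effusion rate ∝ 1/√M, rate_O₃/rate_Ar = √(M_Ar/M_O₃) = √(39.95/48.00) = √0.8323 = 0.9123.
So the amount for O₃ is 673 × 0.9123 = 614.0 mmol.

614.0 mmol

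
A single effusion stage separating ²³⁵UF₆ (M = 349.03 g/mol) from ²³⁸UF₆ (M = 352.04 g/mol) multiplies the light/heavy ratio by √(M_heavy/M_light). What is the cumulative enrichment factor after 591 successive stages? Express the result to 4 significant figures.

12.65

Each stage multiplies the ratio by α = √(352.04/349.03), so after 591 stages the overall factor is α^591 = (352.04/349.03)^(591/2).
= 1.00862^(591/2) = 12.65.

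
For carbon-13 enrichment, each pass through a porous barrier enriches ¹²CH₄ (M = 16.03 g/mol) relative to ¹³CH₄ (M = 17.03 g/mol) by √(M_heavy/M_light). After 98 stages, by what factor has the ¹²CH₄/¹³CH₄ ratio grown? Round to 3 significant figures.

Each stage multiplies the ratio by α = √(17.03/16.03), so after 98 stages the overall factor is α^98 = (17.03/16.03)^(98/2).
= 1.06238^49 = 19.4.

19.4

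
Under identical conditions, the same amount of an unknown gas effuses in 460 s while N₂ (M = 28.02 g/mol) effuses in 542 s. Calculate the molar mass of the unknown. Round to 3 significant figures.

20.2 g/mol

From Graham's law, t_X/t_N₂ = √(M_X/M_N₂).
460/542 = 0.8487 = √(M_X/28.02)
M_X = 28.02 × 0.8487² = 28.02 × 0.7203 = 20.2 g/mol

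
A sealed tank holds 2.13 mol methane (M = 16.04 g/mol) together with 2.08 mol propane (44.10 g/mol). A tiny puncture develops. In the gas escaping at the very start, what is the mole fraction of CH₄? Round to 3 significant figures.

Effusion rate of each component ∝ n_i/√M_i (partial pressure × 1/√M).
So x_CH₄ in the escaping gas = (n_CH₄/√M_CH₄) / Σ(n_i/√M_i)
= (2.13/√16.04) / (2.13/√16.04 + 2.08/√44.10) = 0.5318/(0.5318 + 0.3132) = 0.629.

0.629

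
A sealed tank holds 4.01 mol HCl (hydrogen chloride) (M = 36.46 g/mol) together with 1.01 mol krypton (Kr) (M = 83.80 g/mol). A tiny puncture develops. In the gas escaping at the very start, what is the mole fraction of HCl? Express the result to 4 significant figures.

0.8575

The effusion rate of species i is ∝ p_i/√M_i ∝ n_i/√M_i.
Mole fraction of HCl in the effusate = (n_HCl/√M_HCl) / (n_HCl/√M_HCl + n_Kr/√M_Kr)
= (4.01/√36.46) / (4.01/√36.46 + 1.01/√83.80) = 0.6641/(0.6641 + 0.1103) = 0.8575.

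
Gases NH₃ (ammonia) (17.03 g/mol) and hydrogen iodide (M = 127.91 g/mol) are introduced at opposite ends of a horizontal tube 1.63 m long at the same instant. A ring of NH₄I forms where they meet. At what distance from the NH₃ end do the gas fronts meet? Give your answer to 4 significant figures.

1.194 m

In equal time, each gas travels a distance ∝ its rate ∝ 1/√M, so d_NH₃/d_HI = √(M_HI/M_NH₃) = √(127.91/17.03) = 2.741.
With d_NH₃ + d_HI = 1.63 m, d_HI = 1.63/(1 + 2.741) = 0.4358 m.
d_NH₃ = 1.63 − 0.4358 = 1.194 m.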